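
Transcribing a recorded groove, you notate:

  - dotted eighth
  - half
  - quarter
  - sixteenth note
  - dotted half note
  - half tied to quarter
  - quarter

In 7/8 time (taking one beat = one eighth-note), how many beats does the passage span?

One eighth-note beat = 2 sixteenth notes.
Convert each value to sixteenth notes: dotted eighth = 3; half = 8; quarter = 4; sixteenth note = 1; dotted half note = 12; half tied to quarter (half + quarter) = 12; quarter = 4.
Sum: 3 + 8 + 4 + 1 + 12 + 12 + 4 = 44.
44 ÷ 2 = 22 beats.

22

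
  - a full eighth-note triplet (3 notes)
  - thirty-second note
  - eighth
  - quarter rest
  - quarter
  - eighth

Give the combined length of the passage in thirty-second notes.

Each duration in thirty-second notes: a full eighth-note triplet (3 notes) (three triplet eighths span one quarter) = 8; thirty-second note = 1; eighth = 4; quarter rest = 8; quarter = 8; eighth = 4.
Adding: 8 + 1 + 4 + 8 + 8 + 4 = 33 thirty-second notes.

33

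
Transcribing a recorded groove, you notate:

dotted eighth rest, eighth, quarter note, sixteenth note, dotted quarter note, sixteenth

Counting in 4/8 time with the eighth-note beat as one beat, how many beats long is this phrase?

One eighth-note beat = 2 sixteenth notes.
In sixteenth notes: dotted eighth rest = 3; eighth = 2; quarter note = 4; sixteenth note = 1; dotted quarter note = 6; sixteenth = 1.
Sum: 3 + 2 + 4 + 1 + 6 + 1 = 17.
17 ÷ 2 = 8.5 beats.

8.5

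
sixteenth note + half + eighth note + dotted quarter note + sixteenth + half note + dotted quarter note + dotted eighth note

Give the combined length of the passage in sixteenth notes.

Express everything in sixteenth notes: sixteenth note = 1; half = 8; eighth note = 2; dotted quarter note = 6; sixteenth = 1; half note = 8; dotted quarter note = 6; dotted eighth note = 3.
Adding: 1 + 8 + 2 + 6 + 1 + 8 + 6 + 3 = 35 sixteenth notes.

35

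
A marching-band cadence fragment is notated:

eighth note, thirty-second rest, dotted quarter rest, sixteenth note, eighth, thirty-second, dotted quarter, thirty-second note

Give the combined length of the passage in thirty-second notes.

37

Express everything in thirty-second notes: eighth note = 4; thirty-second rest = 1; dotted quarter rest = 12; sixteenth note = 2; eighth = 4; thirty-second = 1; dotted quarter = 12; thirty-second note = 1.
Total: 4 + 1 + 12 + 2 + 4 + 1 + 12 + 1 = 37 thirty-second notes.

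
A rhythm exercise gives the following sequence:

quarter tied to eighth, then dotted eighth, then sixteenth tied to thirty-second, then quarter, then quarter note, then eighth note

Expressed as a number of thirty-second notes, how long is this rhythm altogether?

Express everything in thirty-second notes: quarter tied to eighth (quarter + eighth) = 12; dotted eighth = 6; sixteenth tied to thirty-second (sixteenth + thirty-second) = 3; quarter = 8; quarter note = 8; eighth note = 4.
Altogether 12 + 6 + 3 + 8 + 8 + 4 = 41 thirty-second notes.

41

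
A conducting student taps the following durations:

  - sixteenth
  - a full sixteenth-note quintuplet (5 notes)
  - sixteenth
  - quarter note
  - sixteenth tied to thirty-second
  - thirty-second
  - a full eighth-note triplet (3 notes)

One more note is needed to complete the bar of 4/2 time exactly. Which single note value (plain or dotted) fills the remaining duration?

The bar of 4/2 = 64 thirty-second notes.
Express everything in thirty-second notes: sixteenth = 2; a full sixteenth-note quintuplet (5 notes) (five quintuplet sixteenths span one quarter) = 8; sixteenth = 2; quarter note = 8; sixteenth tied to thirty-second (sixteenth + thirty-second) = 3; thirty-second = 1; a full eighth-note triplet (3 notes) (three triplet eighths span one quarter) = 8.
Adding: 2 + 8 + 2 + 8 + 3 + 1 + 8 = 32.
Remaining: 64 − 32 = 32 thirty-second notes, which is a whole note.

whole note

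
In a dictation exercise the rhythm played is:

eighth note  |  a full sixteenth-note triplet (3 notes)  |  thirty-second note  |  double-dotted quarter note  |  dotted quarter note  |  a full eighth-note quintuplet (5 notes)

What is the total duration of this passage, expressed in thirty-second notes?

51

Express everything in thirty-second notes: eighth note = 4; a full sixteenth-note triplet (3 notes) (three triplet sixteenths span one eighth) = 4; thirty-second note = 1; double-dotted quarter note = 14; dotted quarter note = 12; a full eighth-note quintuplet (5 notes) (five quintuplet eighths span one half) = 16.
Adding: 4 + 4 + 1 + 14 + 12 + 16 = 51 thirty-second notes.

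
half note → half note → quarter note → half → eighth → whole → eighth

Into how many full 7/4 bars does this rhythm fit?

One bar of 7/4 = 14 eighth notes.
Convert each value to eighth notes: half note = 4; half note = 4; quarter note = 2; half = 4; eighth = 1; whole = 8; eighth = 1.
Altogether 4 + 4 + 2 + 4 + 1 + 8 + 1 = 24.
24 ÷ 14 = 1 complete bar with 10 left over.

1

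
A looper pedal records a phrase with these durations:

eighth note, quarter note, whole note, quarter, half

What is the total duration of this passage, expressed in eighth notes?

17

Working in eighth notes: eighth note = 1; quarter note = 2; whole note = 8; quarter = 2; half = 4.
Altogether 1 + 2 + 8 + 2 + 4 = 17 eighth notes.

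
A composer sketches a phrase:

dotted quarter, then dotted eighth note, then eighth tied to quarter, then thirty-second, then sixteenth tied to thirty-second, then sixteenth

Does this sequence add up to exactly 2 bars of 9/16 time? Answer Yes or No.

Yes

One bar of 9/16 = 18 thirty-second notes, so 2 bars = 36.
Working in thirty-second notes: dotted quarter = 12; dotted eighth note = 6; eighth tied to quarter (eighth + quarter) = 12; thirty-second = 1; sixteenth tied to thirty-second (sixteenth + thirty-second) = 3; sixteenth = 2.
Adding: 12 + 6 + 12 + 1 + 3 + 2 = 36.
36 equals 36, so the answer is Yes.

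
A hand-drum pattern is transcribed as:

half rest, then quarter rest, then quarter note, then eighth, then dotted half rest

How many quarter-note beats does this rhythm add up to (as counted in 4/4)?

One quarter-note beat = 2 eighth notes.
Convert each value to eighth notes: half rest = 4; quarter rest = 2; quarter note = 2; eighth = 1; dotted half rest = 6.
Altogether 4 + 2 + 2 + 1 + 6 = 15.
15 ÷ 2 = 7.5 beats.

7.5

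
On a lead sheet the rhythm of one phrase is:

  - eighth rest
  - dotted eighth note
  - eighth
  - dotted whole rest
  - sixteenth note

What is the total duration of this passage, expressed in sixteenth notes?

Express everything in sixteenth notes: eighth rest = 2; dotted eighth note = 3; eighth = 2; dotted whole rest = 24; sixteenth note = 1.
Altogether 2 + 3 + 2 + 24 + 1 = 32 sixteenth notes.

32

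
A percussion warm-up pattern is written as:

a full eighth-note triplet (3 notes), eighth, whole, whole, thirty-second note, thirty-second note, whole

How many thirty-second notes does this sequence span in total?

Each duration in thirty-second notes: a full eighth-note triplet (3 notes) (three triplet eighths span one quarter) = 8; eighth = 4; whole = 32; whole = 32; thirty-second note = 1; thirty-second note = 1; whole = 32.
Adding: 8 + 4 + 32 + 32 + 1 + 1 + 32 = 110 thirty-second notes.

110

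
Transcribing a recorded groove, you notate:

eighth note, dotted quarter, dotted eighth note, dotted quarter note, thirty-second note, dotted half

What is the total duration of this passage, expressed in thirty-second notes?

59

In thirty-second notes: eighth note = 4; dotted quarter = 12; dotted eighth note = 6; dotted quarter note = 12; thirty-second note = 1; dotted half = 24.
Sum: 4 + 12 + 6 + 12 + 1 + 24 = 59 thirty-second notes.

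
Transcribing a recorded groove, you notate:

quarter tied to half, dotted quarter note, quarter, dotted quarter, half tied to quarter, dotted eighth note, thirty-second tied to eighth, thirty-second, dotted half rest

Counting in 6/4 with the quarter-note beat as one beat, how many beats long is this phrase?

14.5

One quarter-note beat = 8 thirty-second notes.
Each duration in thirty-second notes: quarter tied to half (quarter + half) = 24; dotted quarter note = 12; quarter = 8; dotted quarter = 12; half tied to quarter (half + quarter) = 24; dotted eighth note = 6; thirty-second tied to eighth (thirty-second + eighth) = 5; thirty-second = 1; dotted half rest = 24.
Sum: 24 + 12 + 8 + 12 + 24 + 6 + 5 + 1 + 24 = 116.
116 ÷ 8 = 14.5 beats.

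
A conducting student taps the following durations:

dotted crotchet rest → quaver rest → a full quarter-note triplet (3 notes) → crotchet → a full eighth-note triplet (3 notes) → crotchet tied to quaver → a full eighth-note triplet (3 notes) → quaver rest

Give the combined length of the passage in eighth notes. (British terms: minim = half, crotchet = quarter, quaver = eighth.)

Working in eighth notes: dotted crotchet rest = 3; quaver rest = 1; a full quarter-note triplet (3 notes) (three triplet quarters span one half) = 4; crotchet = 2; a full eighth-note triplet (3 notes) (three triplet eighths span one quarter) = 2; crotchet tied to quaver (crotchet + quaver) = 3; a full eighth-note triplet (3 notes) (three triplet eighths span one quarter) = 2; quaver rest = 1.
Sum: 3 + 1 + 4 + 2 + 2 + 3 + 2 + 1 = 18 eighth notes.

18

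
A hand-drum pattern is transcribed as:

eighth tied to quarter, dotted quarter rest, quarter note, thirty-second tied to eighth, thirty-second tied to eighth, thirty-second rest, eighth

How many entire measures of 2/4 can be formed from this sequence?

2

One bar of 2/4 = 16 thirty-second notes.
Express everything in thirty-second notes: eighth tied to quarter (eighth + quarter) = 12; dotted quarter rest = 12; quarter note = 8; thirty-second tied to eighth (thirty-second + eighth) = 5; thirty-second tied to eighth (thirty-second + eighth) = 5; thirty-second rest = 1; eighth = 4.
Adding: 12 + 12 + 8 + 5 + 5 + 1 + 4 = 47.
47 ÷ 16 = 2 complete bars with 15 left over.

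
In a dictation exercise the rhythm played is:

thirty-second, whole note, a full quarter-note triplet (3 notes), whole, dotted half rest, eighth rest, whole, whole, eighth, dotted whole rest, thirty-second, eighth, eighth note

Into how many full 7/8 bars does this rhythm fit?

8

One bar of 7/8 = 28 thirty-second notes.
In thirty-second notes: thirty-second = 1; whole note = 32; a full quarter-note triplet (3 notes) (three triplet quarters span one half) = 16; whole = 32; dotted half rest = 24; eighth rest = 4; whole = 32; whole = 32; eighth = 4; dotted whole rest = 48; thirty-second = 1; eighth = 4; eighth note = 4.
Sum: 1 + 32 + 16 + 32 + 24 + 4 + 32 + 32 + 4 + 48 + 1 + 4 + 4 = 234.
234 ÷ 28 = 8 complete bars with 10 left over.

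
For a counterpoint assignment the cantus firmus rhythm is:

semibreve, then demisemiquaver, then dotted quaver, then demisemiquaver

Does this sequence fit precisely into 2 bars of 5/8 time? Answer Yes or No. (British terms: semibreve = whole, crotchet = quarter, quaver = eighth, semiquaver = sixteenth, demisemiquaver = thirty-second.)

One bar of 5/8 = 20 thirty-second notes, so 2 bars = 40.
In thirty-second notes: semibreve = 32; demisemiquaver = 1; dotted quaver = 6; demisemiquaver = 1.
Sum: 32 + 1 + 6 + 1 = 40.
40 equals 40, so the answer is Yes.

Yes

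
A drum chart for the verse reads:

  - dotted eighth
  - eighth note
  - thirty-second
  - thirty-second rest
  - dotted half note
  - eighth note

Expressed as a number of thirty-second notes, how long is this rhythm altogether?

Working in thirty-second notes: dotted eighth = 6; eighth note = 4; thirty-second = 1; thirty-second rest = 1; dotted half note = 24; eighth note = 4.
Adding: 6 + 4 + 1 + 1 + 24 + 4 = 40 thirty-second notes.

40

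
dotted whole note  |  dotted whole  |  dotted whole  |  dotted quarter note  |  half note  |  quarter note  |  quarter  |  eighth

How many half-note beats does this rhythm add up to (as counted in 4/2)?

One half-note beat = 4 eighth notes.
Each duration in eighth notes: dotted whole note = 12; dotted whole = 12; dotted whole = 12; dotted quarter note = 3; half note = 4; quarter note = 2; quarter = 2; eighth = 1.
Sum: 12 + 12 + 12 + 3 + 4 + 2 + 2 + 1 = 48.
48 ÷ 4 = 12 beats.

12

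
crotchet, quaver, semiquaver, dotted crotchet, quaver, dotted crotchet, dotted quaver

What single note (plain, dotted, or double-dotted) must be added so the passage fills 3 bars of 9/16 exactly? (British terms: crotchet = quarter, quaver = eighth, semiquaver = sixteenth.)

dotted eighth note

3 bars of 9/16 = 27 sixteenth notes.
In sixteenth notes: crotchet = 4; quaver = 2; semiquaver = 1; dotted crotchet = 6; quaver = 2; dotted crotchet = 6; dotted quaver = 3.
Altogether 4 + 2 + 1 + 6 + 2 + 6 + 3 = 24.
Remaining: 27 − 24 = 3 sixteenth notes, which is a dotted eighth note.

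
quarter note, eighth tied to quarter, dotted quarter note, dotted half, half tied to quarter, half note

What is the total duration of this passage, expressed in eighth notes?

Convert each value to eighth notes: quarter note = 2; eighth tied to quarter (eighth + quarter) = 3; dotted quarter note = 3; dotted half = 6; half tied to quarter (half + quarter) = 6; half note = 4.
Sum: 2 + 3 + 3 + 6 + 6 + 4 = 24 eighth notes.

24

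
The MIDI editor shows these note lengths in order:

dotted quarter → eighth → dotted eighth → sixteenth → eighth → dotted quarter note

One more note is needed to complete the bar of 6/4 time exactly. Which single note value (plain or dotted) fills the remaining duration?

The bar of 6/4 = 24 sixteenth notes.
In sixteenth notes: dotted quarter = 6; eighth = 2; dotted eighth = 3; sixteenth = 1; eighth = 2; dotted quarter note = 6.
Sum: 6 + 2 + 3 + 1 + 2 + 6 = 20.
Remaining: 24 − 20 = 4 sixteenth notes, which is a quarter note.

quarter note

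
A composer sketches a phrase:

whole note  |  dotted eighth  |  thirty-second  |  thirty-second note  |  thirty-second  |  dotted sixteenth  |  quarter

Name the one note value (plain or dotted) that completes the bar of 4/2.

dotted quarter note

The bar of 4/2 = 64 thirty-second notes.
Convert each value to thirty-second notes: whole note = 32; dotted eighth = 6; thirty-second = 1; thirty-second note = 1; thirty-second = 1; dotted sixteenth = 3; quarter = 8.
Altogether 32 + 6 + 1 + 1 + 1 + 3 + 8 = 52.
Remaining: 64 − 52 = 12 thirty-second notes, which is a dotted quarter note.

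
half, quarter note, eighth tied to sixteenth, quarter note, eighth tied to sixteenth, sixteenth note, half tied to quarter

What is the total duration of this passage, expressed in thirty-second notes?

Working in thirty-second notes: half = 16; quarter note = 8; eighth tied to sixteenth (eighth + sixteenth) = 6; quarter note = 8; eighth tied to sixteenth (eighth + sixteenth) = 6; sixteenth note = 2; half tied to quarter (half + quarter) = 24.
Sum: 16 + 8 + 6 + 8 + 6 + 2 + 24 = 70 thirty-second notes.

70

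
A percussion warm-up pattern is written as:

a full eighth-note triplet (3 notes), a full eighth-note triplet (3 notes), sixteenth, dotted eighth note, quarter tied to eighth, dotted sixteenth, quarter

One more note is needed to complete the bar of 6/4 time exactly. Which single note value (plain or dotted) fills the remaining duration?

thirty-second note

The bar of 6/4 = 48 thirty-second notes.
Working in thirty-second notes: a full eighth-note triplet (3 notes) (three triplet eighths span one quarter) = 8; a full eighth-note triplet (3 notes) (three triplet eighths span one quarter) = 8; sixteenth = 2; dotted eighth note = 6; quarter tied to eighth (quarter + eighth) = 12; dotted sixteenth = 3; quarter = 8.
Sum: 8 + 8 + 2 + 6 + 12 + 3 + 8 = 47.
Remaining: 48 − 47 = 1 thirty-second note, which is a thirty-second note.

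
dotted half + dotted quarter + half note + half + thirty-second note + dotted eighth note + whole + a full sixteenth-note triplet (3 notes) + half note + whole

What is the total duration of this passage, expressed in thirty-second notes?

159

Express everything in thirty-second notes: dotted half = 24; dotted quarter = 12; half note = 16; half = 16; thirty-second note = 1; dotted eighth note = 6; whole = 32; a full sixteenth-note triplet (3 notes) (three triplet sixteenths span one eighth) = 4; half note = 16; whole = 32.
Altogether 24 + 12 + 16 + 16 + 1 + 6 + 32 + 4 + 16 + 32 = 159 thirty-second notes.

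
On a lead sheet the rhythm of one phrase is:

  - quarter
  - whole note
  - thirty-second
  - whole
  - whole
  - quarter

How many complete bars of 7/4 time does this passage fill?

One bar of 7/4 = 56 thirty-second notes.
Convert each value to thirty-second notes: quarter = 8; whole note = 32; thirty-second = 1; whole = 32; whole = 32; quarter = 8.
Total: 8 + 32 + 1 + 32 + 32 + 8 = 113.
113 ÷ 56 = 2 complete bars with 1 left over.

2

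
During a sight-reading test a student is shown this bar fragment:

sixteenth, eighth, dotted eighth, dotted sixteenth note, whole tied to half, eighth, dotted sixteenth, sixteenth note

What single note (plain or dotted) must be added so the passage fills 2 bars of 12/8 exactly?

2 bars of 12/8 = 96 thirty-second notes.
Each duration in thirty-second notes: sixteenth = 2; eighth = 4; dotted eighth = 6; dotted sixteenth note = 3; whole tied to half (whole + half) = 48; eighth = 4; dotted sixteenth = 3; sixteenth note = 2.
Sum: 2 + 4 + 6 + 3 + 48 + 4 + 3 + 2 = 72.
Remaining: 96 − 72 = 24 thirty-second notes, which is a dotted half note.

dotted half note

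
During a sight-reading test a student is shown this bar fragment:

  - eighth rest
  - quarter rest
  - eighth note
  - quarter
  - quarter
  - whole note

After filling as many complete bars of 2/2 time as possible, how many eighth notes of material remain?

0

One bar of 2/2 = 8 eighth notes.
Convert each value to eighth notes: eighth rest = 1; quarter rest = 2; eighth note = 1; quarter = 2; quarter = 2; whole note = 8.
Total: 1 + 2 + 1 + 2 + 2 + 8 = 16.
16 ÷ 8 = 2 complete bars with 0 eighth notes remaining.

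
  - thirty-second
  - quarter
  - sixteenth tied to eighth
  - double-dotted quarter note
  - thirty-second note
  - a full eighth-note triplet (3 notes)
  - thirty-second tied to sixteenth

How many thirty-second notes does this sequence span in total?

41

Working in thirty-second notes: thirty-second = 1; quarter = 8; sixteenth tied to eighth (sixteenth + eighth) = 6; double-dotted quarter note = 14; thirty-second note = 1; a full eighth-note triplet (3 notes) (three triplet eighths span one quarter) = 8; thirty-second tied to sixteenth (thirty-second + sixteenth) = 3.
Total: 1 + 8 + 6 + 14 + 1 + 8 + 3 = 41 thirty-second notes.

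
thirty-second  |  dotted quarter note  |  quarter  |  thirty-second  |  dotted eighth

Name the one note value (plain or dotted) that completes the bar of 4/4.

The bar of 4/4 = 32 thirty-second notes.
Working in thirty-second notes: thirty-second = 1; dotted quarter note = 12; quarter = 8; thirty-second = 1; dotted eighth = 6.
Adding: 1 + 12 + 8 + 1 + 6 = 28.
Remaining: 32 − 28 = 4 thirty-second notes, which is a eighth note.

eighth note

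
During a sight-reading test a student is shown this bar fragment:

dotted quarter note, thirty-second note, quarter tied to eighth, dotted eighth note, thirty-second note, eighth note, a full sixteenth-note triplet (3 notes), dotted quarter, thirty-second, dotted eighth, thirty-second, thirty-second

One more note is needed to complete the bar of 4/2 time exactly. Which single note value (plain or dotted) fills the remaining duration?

The bar of 4/2 = 64 thirty-second notes.
Each duration in thirty-second notes: dotted quarter note = 12; thirty-second note = 1; quarter tied to eighth (quarter + eighth) = 12; dotted eighth note = 6; thirty-second note = 1; eighth note = 4; a full sixteenth-note triplet (3 notes) (three triplet sixteenths span one eighth) = 4; dotted quarter = 12; thirty-second = 1; dotted eighth = 6; thirty-second = 1; thirty-second = 1.
Adding: 12 + 1 + 12 + 6 + 1 + 4 + 4 + 12 + 1 + 6 + 1 + 1 = 61.
Remaining: 64 − 61 = 3 thirty-second notes, which is a dotted sixteenth note.

dotted sixteenth note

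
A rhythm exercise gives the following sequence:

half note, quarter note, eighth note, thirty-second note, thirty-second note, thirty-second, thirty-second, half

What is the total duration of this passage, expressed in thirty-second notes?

48

In thirty-second notes: half note = 16; quarter note = 8; eighth note = 4; thirty-second note = 1; thirty-second note = 1; thirty-second = 1; thirty-second = 1; half = 16.
Adding: 16 + 8 + 4 + 1 + 1 + 1 + 1 + 16 = 48 thirty-second notes.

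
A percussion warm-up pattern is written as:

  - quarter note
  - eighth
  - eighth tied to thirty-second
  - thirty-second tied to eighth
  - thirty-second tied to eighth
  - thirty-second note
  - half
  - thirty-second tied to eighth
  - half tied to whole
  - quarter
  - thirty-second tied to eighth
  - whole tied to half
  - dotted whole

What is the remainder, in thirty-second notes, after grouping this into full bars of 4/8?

One bar of 4/8 = 16 thirty-second notes.
In thirty-second notes: quarter note = 8; eighth = 4; eighth tied to thirty-second (eighth + thirty-second) = 5; thirty-second tied to eighth (thirty-second + eighth) = 5; thirty-second tied to eighth (thirty-second + eighth) = 5; thirty-second note = 1; half = 16; thirty-second tied to eighth (thirty-second + eighth) = 5; half tied to whole (half + whole) = 48; quarter = 8; thirty-second tied to eighth (thirty-second + eighth) = 5; whole tied to half (whole + half) = 48; dotted whole = 48.
Adding: 8 + 4 + 5 + 5 + 5 + 1 + 16 + 5 + 48 + 8 + 5 + 48 + 48 = 206.
206 ÷ 16 = 12 complete bars with 14 thirty-second notes remaining.

14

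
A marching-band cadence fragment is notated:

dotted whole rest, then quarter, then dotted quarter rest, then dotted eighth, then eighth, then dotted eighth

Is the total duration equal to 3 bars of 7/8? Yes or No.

Yes

One bar of 7/8 = 14 sixteenth notes, so 3 bars = 42.
Express everything in sixteenth notes: dotted whole rest = 24; quarter = 4; dotted quarter rest = 6; dotted eighth = 3; eighth = 2; dotted eighth = 3.
Altogether 24 + 4 + 6 + 3 + 2 + 3 = 42.
42 equals 42, so the answer is Yes.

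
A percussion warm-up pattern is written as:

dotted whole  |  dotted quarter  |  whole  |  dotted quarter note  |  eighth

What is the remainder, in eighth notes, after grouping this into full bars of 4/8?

One bar of 4/8 = 4 eighth notes.
Convert each value to eighth notes: dotted whole = 12; dotted quarter = 3; whole = 8; dotted quarter note = 3; eighth = 1.
Adding: 12 + 3 + 8 + 3 + 1 = 27.
27 ÷ 4 = 6 complete bars with 3 eighth notes remaining.

3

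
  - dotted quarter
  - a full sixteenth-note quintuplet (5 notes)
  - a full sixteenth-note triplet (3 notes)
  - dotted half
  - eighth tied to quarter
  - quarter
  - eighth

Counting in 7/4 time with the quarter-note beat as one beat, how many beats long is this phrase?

9

One quarter-note beat = 2 eighth notes.
Each duration in eighth notes: dotted quarter = 3; a full sixteenth-note quintuplet (5 notes) (five quintuplet sixteenths span one quarter) = 2; a full sixteenth-note triplet (3 notes) (three triplet sixteenths span one eighth) = 1; dotted half = 6; eighth tied to quarter (eighth + quarter) = 3; quarter = 2; eighth = 1.
Sum: 3 + 2 + 1 + 6 + 3 + 2 + 1 = 18.
18 ÷ 2 = 9 beats.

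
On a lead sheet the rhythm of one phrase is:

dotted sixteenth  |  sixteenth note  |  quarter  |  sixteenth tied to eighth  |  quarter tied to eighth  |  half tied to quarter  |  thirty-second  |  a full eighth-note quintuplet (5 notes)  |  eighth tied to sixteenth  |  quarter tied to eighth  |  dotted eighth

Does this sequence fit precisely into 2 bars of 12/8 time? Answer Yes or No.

One bar of 12/8 = 48 thirty-second notes, so 2 bars = 96.
Each duration in thirty-second notes: dotted sixteenth = 3; sixteenth note = 2; quarter = 8; sixteenth tied to eighth (sixteenth + eighth) = 6; quarter tied to eighth (quarter + eighth) = 12; half tied to quarter (half + quarter) = 24; thirty-second = 1; a full eighth-note quintuplet (5 notes) (five quintuplet eighths span one half) = 16; eighth tied to sixteenth (eighth + sixteenth) = 6; quarter tied to eighth (quarter + eighth) = 12; dotted eighth = 6.
Sum: 3 + 2 + 8 + 6 + 12 + 24 + 1 + 16 + 6 + 12 + 6 = 96.
96 equals 96, so the answer is Yes.

Yes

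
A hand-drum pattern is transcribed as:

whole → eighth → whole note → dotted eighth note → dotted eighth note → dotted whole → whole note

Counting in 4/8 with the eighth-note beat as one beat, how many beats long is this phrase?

40

One eighth-note beat = 2 sixteenth notes.
Convert each value to sixteenth notes: whole = 16; eighth = 2; whole note = 16; dotted eighth note = 3; dotted eighth note = 3; dotted whole = 24; whole note = 16.
Total: 16 + 2 + 16 + 3 + 3 + 24 + 16 = 80.
80 ÷ 2 = 40 beats.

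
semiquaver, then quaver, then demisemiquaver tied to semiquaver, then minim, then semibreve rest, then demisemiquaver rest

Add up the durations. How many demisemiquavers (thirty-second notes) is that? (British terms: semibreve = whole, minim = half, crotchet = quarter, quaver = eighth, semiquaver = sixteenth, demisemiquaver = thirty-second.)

Express everything in thirty-second notes: semiquaver = 2; quaver = 4; demisemiquaver tied to semiquaver (demisemiquaver + semiquaver) = 3; minim = 16; semibreve rest = 32; demisemiquaver rest = 1.
Total: 2 + 4 + 3 + 16 + 32 + 1 = 58 thirty-second notes.

58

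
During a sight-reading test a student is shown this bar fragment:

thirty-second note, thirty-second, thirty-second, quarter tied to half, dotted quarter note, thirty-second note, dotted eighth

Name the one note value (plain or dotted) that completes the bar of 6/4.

The bar of 6/4 = 48 thirty-second notes.
Express everything in thirty-second notes: thirty-second note = 1; thirty-second = 1; thirty-second = 1; quarter tied to half (quarter + half) = 24; dotted quarter note = 12; thirty-second note = 1; dotted eighth = 6.
Altogether 1 + 1 + 1 + 24 + 12 + 1 + 6 = 46.
Remaining: 48 − 46 = 2 thirty-second notes, which is a sixteenth note.

sixteenth note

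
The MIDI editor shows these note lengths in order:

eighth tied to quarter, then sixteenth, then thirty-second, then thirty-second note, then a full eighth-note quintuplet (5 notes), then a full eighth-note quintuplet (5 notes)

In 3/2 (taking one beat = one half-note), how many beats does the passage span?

One half-note beat = 16 thirty-second notes.
Working in thirty-second notes: eighth tied to quarter (eighth + quarter) = 12; sixteenth = 2; thirty-second = 1; thirty-second note = 1; a full eighth-note quintuplet (5 notes) (five quintuplet eighths span one half) = 16; a full eighth-note quintuplet (5 notes) (five quintuplet eighths span one half) = 16.
Sum: 12 + 2 + 1 + 1 + 16 + 16 = 48.
48 ÷ 16 = 3 beats.

3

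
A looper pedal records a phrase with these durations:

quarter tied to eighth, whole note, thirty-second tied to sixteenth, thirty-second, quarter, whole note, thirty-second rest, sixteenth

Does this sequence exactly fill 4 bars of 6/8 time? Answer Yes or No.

One bar of 6/8 = 24 thirty-second notes, so 4 bars = 96.
Convert each value to thirty-second notes: quarter tied to eighth (quarter + eighth) = 12; whole note = 32; thirty-second tied to sixteenth (thirty-second + sixteenth) = 3; thirty-second = 1; quarter = 8; whole note = 32; thirty-second rest = 1; sixteenth = 2.
Sum: 12 + 32 + 3 + 1 + 8 + 32 + 1 + 2 = 91.
91 falls short of 96, so the answer is No.

No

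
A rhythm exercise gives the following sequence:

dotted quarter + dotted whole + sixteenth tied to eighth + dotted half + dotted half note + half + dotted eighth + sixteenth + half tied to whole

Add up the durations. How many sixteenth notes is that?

93

Working in sixteenth notes: dotted quarter = 6; dotted whole = 24; sixteenth tied to eighth (sixteenth + eighth) = 3; dotted half = 12; dotted half note = 12; half = 8; dotted eighth = 3; sixteenth = 1; half tied to whole (half + whole) = 24.
Adding: 6 + 24 + 3 + 12 + 12 + 8 + 3 + 1 + 24 = 93 sixteenth notes.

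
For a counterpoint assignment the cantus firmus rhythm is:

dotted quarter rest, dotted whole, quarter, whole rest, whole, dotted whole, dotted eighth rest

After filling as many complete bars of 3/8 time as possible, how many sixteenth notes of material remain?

One bar of 3/8 = 6 sixteenth notes.
Each duration in sixteenth notes: dotted quarter rest = 6; dotted whole = 24; quarter = 4; whole rest = 16; whole = 16; dotted whole = 24; dotted eighth rest = 3.
Sum: 6 + 24 + 4 + 16 + 16 + 24 + 3 = 93.
93 ÷ 6 = 15 complete bars with 3 sixteenth notes remaining.

3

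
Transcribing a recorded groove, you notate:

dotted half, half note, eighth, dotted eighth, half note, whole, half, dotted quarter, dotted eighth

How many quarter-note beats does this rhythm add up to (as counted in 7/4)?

16.5

One quarter-note beat = 4 sixteenth notes.
Working in sixteenth notes: dotted half = 12; half note = 8; eighth = 2; dotted eighth = 3; half note = 8; whole = 16; half = 8; dotted quarter = 6; dotted eighth = 3.
Altogether 12 + 8 + 2 + 3 + 8 + 16 + 8 + 6 + 3 = 66.
66 ÷ 4 = 16.5 beats.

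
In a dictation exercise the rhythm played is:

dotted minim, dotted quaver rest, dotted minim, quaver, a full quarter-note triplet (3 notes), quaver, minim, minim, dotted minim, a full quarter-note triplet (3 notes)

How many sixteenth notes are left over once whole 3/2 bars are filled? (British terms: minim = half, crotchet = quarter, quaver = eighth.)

One bar of 3/2 = 24 sixteenth notes.
Convert each value to sixteenth notes: dotted minim = 12; dotted quaver rest = 3; dotted minim = 12; quaver = 2; a full quarter-note triplet (3 notes) (three triplet quarters span one half) = 8; quaver = 2; minim = 8; minim = 8; dotted minim = 12; a full quarter-note triplet (3 notes) (three triplet quarters span one half) = 8.
Altogether 12 + 3 + 12 + 2 + 8 + 2 + 8 + 8 + 12 + 8 = 75.
75 ÷ 24 = 3 complete bars with 3 sixteenth notes remaining.

3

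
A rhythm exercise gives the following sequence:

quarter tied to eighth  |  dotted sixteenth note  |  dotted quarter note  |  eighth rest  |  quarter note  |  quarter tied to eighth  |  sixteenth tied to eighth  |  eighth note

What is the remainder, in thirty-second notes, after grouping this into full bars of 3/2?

One bar of 3/2 = 48 thirty-second notes.
Express everything in thirty-second notes: quarter tied to eighth (quarter + eighth) = 12; dotted sixteenth note = 3; dotted quarter note = 12; eighth rest = 4; quarter note = 8; quarter tied to eighth (quarter + eighth) = 12; sixteenth tied to eighth (sixteenth + eighth) = 6; eighth note = 4.
Adding: 12 + 3 + 12 + 4 + 8 + 12 + 6 + 4 = 61.
61 ÷ 48 = 1 complete bar with 13 thirty-second notes remaining.

13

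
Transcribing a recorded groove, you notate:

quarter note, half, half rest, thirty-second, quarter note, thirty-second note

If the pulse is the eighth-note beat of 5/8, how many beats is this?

One eighth-note beat = 4 thirty-second notes.
In thirty-second notes: quarter note = 8; half = 16; half rest = 16; thirty-second = 1; quarter note = 8; thirty-second note = 1.
Adding: 8 + 16 + 16 + 1 + 8 + 1 = 50.
50 ÷ 4 = 12.5 beats.

12.5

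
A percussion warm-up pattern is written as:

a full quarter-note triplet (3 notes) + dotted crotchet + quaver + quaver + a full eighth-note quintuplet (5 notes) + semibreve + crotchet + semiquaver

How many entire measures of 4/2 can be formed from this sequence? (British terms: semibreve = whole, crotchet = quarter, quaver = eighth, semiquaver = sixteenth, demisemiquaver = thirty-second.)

One bar of 4/2 = 32 sixteenth notes.
Convert each value to sixteenth notes: a full quarter-note triplet (3 notes) (three triplet quarters span one half) = 8; dotted crotchet = 6; quaver = 2; quaver = 2; a full eighth-note quintuplet (5 notes) (five quintuplet eighths span one half) = 8; semibreve = 16; crotchet = 4; semiquaver = 1.
Altogether 8 + 6 + 2 + 2 + 8 + 16 + 4 + 1 = 47.
47 ÷ 32 = 1 complete bar with 15 left over.

1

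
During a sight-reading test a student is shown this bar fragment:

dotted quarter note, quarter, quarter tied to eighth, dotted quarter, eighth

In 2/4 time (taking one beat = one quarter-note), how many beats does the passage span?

One quarter-note beat = 2 eighth notes.
Each duration in eighth notes: dotted quarter note = 3; quarter = 2; quarter tied to eighth (quarter + eighth) = 3; dotted quarter = 3; eighth = 1.
Total: 3 + 2 + 3 + 3 + 1 = 12.
12 ÷ 2 = 6 beats.

6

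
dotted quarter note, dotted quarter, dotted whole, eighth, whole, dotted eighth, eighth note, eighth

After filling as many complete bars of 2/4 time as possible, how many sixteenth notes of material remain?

5

One bar of 2/4 = 8 sixteenth notes.
In sixteenth notes: dotted quarter note = 6; dotted quarter = 6; dotted whole = 24; eighth = 2; whole = 16; dotted eighth = 3; eighth note = 2; eighth = 2.
Altogether 6 + 6 + 24 + 2 + 16 + 3 + 2 + 2 = 61.
61 ÷ 8 = 7 complete bars with 5 sixteenth notes remaining.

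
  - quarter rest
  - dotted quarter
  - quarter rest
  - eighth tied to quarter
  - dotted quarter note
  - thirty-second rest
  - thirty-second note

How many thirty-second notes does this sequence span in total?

54

In thirty-second notes: quarter rest = 8; dotted quarter = 12; quarter rest = 8; eighth tied to quarter (eighth + quarter) = 12; dotted quarter note = 12; thirty-second rest = 1; thirty-second note = 1.
Total: 8 + 12 + 8 + 12 + 12 + 1 + 1 = 54 thirty-second notes.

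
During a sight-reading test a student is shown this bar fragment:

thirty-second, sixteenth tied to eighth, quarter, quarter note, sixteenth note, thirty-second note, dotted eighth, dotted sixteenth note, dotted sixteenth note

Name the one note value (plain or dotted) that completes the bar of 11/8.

The bar of 11/8 = 44 thirty-second notes.
Express everything in thirty-second notes: thirty-second = 1; sixteenth tied to eighth (sixteenth + eighth) = 6; quarter = 8; quarter note = 8; sixteenth note = 2; thirty-second note = 1; dotted eighth = 6; dotted sixteenth note = 3; dotted sixteenth note = 3.
Sum: 1 + 6 + 8 + 8 + 2 + 1 + 6 + 3 + 3 = 38.
Remaining: 44 − 38 = 6 thirty-second notes, which is a dotted eighth note.

dotted eighth note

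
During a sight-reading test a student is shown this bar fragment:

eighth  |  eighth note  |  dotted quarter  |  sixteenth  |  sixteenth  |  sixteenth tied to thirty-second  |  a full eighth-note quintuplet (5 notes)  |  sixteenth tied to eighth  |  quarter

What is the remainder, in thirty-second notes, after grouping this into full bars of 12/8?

9

One bar of 12/8 = 48 thirty-second notes.
Convert each value to thirty-second notes: eighth = 4; eighth note = 4; dotted quarter = 12; sixteenth = 2; sixteenth = 2; sixteenth tied to thirty-second (sixteenth + thirty-second) = 3; a full eighth-note quintuplet (5 notes) (five quintuplet eighths span one half) = 16; sixteenth tied to eighth (sixteenth + eighth) = 6; quarter = 8.
Total: 4 + 4 + 12 + 2 + 2 + 3 + 16 + 6 + 8 = 57.
57 ÷ 48 = 1 complete bar with 9 thirty-second notes remaining.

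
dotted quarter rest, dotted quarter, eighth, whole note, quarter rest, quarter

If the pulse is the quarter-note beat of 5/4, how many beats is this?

One quarter-note beat = 2 eighth notes.
Working in eighth notes: dotted quarter rest = 3; dotted quarter = 3; eighth = 1; whole note = 8; quarter rest = 2; quarter = 2.
Adding: 3 + 3 + 1 + 8 + 2 + 2 = 19.
19 ÷ 2 = 9.5 beats.

9.5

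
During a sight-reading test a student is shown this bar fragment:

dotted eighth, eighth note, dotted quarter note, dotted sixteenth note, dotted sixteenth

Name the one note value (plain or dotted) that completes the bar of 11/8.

half note

The bar of 11/8 = 44 thirty-second notes.
In thirty-second notes: dotted eighth = 6; eighth note = 4; dotted quarter note = 12; dotted sixteenth note = 3; dotted sixteenth = 3.
Sum: 6 + 4 + 12 + 3 + 3 = 28.
Remaining: 44 − 28 = 16 thirty-second notes, which is a half note.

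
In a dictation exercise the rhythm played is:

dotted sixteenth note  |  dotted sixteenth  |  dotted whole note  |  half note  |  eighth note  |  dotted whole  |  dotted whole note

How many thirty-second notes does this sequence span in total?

170

Each duration in thirty-second notes: dotted sixteenth note = 3; dotted sixteenth = 3; dotted whole note = 48; half note = 16; eighth note = 4; dotted whole = 48; dotted whole note = 48.
Total: 3 + 3 + 48 + 16 + 4 + 48 + 48 = 170 thirty-second notes.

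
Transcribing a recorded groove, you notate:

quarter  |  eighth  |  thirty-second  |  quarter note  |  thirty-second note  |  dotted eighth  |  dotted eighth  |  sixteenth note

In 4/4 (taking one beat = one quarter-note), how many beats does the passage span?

4.5

One quarter-note beat = 8 thirty-second notes.
Working in thirty-second notes: quarter = 8; eighth = 4; thirty-second = 1; quarter note = 8; thirty-second note = 1; dotted eighth = 6; dotted eighth = 6; sixteenth note = 2.
Altogether 8 + 4 + 1 + 8 + 1 + 6 + 6 + 2 = 36.
36 ÷ 8 = 4.5 beats.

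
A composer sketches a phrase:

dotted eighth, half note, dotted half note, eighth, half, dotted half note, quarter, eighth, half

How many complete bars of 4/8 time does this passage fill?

One bar of 4/8 = 8 sixteenth notes.
In sixteenth notes: dotted eighth = 3; half note = 8; dotted half note = 12; eighth = 2; half = 8; dotted half note = 12; quarter = 4; eighth = 2; half = 8.
Altogether 3 + 8 + 12 + 2 + 8 + 12 + 4 + 2 + 8 = 59.
59 ÷ 8 = 7 complete bars with 3 left over.

7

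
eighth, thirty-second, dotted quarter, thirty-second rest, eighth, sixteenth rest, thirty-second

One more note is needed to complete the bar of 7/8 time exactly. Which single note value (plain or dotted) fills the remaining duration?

dotted sixteenth note

The bar of 7/8 = 28 thirty-second notes.
Working in thirty-second notes: eighth = 4; thirty-second = 1; dotted quarter = 12; thirty-second rest = 1; eighth = 4; sixteenth rest = 2; thirty-second = 1.
Altogether 4 + 1 + 12 + 1 + 4 + 2 + 1 = 25.
Remaining: 28 − 25 = 3 thirty-second notes, which is a dotted sixteenth note.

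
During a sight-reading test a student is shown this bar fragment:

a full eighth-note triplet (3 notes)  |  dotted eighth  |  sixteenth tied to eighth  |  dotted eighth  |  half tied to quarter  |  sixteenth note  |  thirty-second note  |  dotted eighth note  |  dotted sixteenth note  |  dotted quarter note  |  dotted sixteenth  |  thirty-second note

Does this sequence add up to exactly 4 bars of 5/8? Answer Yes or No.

No

One bar of 5/8 = 20 thirty-second notes, so 4 bars = 80.
Convert each value to thirty-second notes: a full eighth-note triplet (3 notes) (three triplet eighths span one quarter) = 8; dotted eighth = 6; sixteenth tied to eighth (sixteenth + eighth) = 6; dotted eighth = 6; half tied to quarter (half + quarter) = 24; sixteenth note = 2; thirty-second note = 1; dotted eighth note = 6; dotted sixteenth note = 3; dotted quarter note = 12; dotted sixteenth = 3; thirty-second note = 1.
Adding: 8 + 6 + 6 + 6 + 24 + 2 + 1 + 6 + 3 + 12 + 3 + 1 = 78.
78 falls short of 80, so the answer is No.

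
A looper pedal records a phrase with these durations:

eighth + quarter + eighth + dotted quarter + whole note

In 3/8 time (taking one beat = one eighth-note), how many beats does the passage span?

One eighth-note beat = 2 sixteenth notes.
In sixteenth notes: eighth = 2; quarter = 4; eighth = 2; dotted quarter = 6; whole note = 16.
Adding: 2 + 4 + 2 + 6 + 16 = 30.
30 ÷ 2 = 15 beats.

15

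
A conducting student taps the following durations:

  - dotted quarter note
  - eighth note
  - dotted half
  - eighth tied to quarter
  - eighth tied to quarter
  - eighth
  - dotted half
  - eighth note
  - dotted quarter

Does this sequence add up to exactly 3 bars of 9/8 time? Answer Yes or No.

One bar of 9/8 = 9 eighth notes, so 3 bars = 27.
Convert each value to eighth notes: dotted quarter note = 3; eighth note = 1; dotted half = 6; eighth tied to quarter (eighth + quarter) = 3; eighth tied to quarter (eighth + quarter) = 3; eighth = 1; dotted half = 6; eighth note = 1; dotted quarter = 3.
Sum: 3 + 1 + 6 + 3 + 3 + 1 + 6 + 1 + 3 = 27.
27 equals 27, so the answer is Yes.

Yes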